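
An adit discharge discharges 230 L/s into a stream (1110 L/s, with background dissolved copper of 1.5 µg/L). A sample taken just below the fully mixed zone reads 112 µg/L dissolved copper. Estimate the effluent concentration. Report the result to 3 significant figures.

645 µg/L

Mass balance: 1110·1.500 + 230.0·Cₑ = 1340·112.0
→ Cₑ = (1340·112.0 − 1110·1.500) / 230.0 = 645.3 µg/L.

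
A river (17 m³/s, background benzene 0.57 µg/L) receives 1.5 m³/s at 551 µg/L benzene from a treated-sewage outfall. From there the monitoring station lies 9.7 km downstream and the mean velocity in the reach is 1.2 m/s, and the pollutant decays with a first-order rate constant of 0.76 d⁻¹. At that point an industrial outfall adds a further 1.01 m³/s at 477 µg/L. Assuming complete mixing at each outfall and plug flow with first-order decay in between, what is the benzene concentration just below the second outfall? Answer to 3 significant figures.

64.6 µg/L

Mixed concentration C = ΣQC/ΣQ = (17.00·0.5700 + 1.500·551.0) / 18.50 = 836.2/18.50 = 45.20 µg/L; combined flow 18.50 m³/s.
Travel time t = 9.7·1000 / 1.2 = 8083 s = 2.245 h.
After decay, C = 45.20 × e^(−kt) = 45.20 × 0.9314 = 42.10 µg/L.
Second outfall: C = (18.50·42.10 + 1.010·477.0)/19.51 = 64.61 µg/L.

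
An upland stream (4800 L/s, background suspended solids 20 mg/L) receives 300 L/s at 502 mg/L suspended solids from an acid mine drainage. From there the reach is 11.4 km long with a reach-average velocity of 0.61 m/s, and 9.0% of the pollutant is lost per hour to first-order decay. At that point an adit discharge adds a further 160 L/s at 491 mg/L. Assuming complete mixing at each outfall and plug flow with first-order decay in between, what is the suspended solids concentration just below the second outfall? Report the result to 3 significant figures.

43.7 mg/L

Mixed concentration C = ΣQC/ΣQ = (4800·20.00 + 300.0·502.0) / 5100 = 246600/5100 = 48.35 mg/L; combined flow 5100 L/s.
Travel time t = 11.4·1000 / 0.61 = 18690 s = 5.191 h.
9.0%/h lost → k = −ln(1 − 0.09) = 0.09431 h⁻¹.
After decay, C = 48.35 × e^(−kt) = 48.35 × 0.6129 = 29.63 mg/L.
At the second outfall, C = (5100·29.63 + 160.0·491.0) / (5100 + 160.0) = 43.67 mg/L.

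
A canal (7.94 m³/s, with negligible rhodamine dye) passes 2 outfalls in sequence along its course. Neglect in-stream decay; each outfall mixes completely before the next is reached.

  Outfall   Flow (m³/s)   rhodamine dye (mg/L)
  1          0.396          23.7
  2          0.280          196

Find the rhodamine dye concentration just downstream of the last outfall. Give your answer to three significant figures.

7.46 mg/L

Outfall 1: combined Q = 8.336 m³/s; C = (7.940·0 + 0.3960·23.70)/8.336 = 1.126 mg/L.
Outfall 2: combined Q = 8.616 m³/s; C = (8.336·1.126 + 0.2800·196.0)/8.616 = 7.459 mg/L.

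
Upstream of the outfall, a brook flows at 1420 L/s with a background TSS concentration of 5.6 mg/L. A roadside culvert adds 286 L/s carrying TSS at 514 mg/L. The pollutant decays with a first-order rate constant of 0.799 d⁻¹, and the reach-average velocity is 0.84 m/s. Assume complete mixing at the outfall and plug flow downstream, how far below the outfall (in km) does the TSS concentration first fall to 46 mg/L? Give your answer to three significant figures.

Mixed concentration C = ΣQC/ΣQ = (1420·5.600 + 286.0·514.0) / 1706 = 155000/1706 = 90.83 mg/L.
Set 90.83·exp(−k·t) = 46 → t = ln(90.83/46)/k = 73570 s = 20.44 h.
Distance = v·t = 0.84·73570 = 61800 m = 61.80 km.

61.8 km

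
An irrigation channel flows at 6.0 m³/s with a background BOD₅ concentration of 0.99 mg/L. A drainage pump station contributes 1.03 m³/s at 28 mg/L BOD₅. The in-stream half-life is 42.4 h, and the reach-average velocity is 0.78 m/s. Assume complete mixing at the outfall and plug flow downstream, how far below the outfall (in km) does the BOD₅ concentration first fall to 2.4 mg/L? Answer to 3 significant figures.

After mixing, C = (6.000·0.9900 + 1.030·28.00) / 7.030 = 34.78/7.030 = 4.947 mg/L.
Half-life 42.4 h → k = ln 2 / 42.4 = 0.01635 h⁻¹ = 0.3923 d⁻¹.
Set 4.947·exp(−k·t) = 2.4 → t = ln(4.947/2.4)/k = 159300 s = 44.25 h.
Distance = v·t = 0.78·159300 = 124300 m = 124.3 km.

124 km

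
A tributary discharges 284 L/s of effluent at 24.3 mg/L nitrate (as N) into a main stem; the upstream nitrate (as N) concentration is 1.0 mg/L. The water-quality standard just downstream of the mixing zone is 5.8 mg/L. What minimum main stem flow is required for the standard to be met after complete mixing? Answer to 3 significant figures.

1090 L/s

Set C_mix = 5.8: (Q·1.000 + 284.0·24.30) / (Q + 284.0) = 5.8
→ Q = 284.0·(24.30 − 5.8)/(5.8 − 1.000) = 1095 L/s.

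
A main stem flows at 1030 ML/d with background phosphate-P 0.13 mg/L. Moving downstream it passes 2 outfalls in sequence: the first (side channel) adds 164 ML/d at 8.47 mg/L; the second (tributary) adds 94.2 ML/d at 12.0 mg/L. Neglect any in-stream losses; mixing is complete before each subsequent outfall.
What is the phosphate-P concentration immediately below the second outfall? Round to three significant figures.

After outfall 1: Q = 1030 + 164.0 = 1194 ML/d; C = (1030·0.1300 + 164.0·8.470)/1194 = 1.276 mg/L.
After outfall 2: Q = 1194 + 94.20 = 1288 ML/d; C = (1194·1.276 + 94.20·12.00)/1288 = 2.060 mg/L.

2.06 mg/L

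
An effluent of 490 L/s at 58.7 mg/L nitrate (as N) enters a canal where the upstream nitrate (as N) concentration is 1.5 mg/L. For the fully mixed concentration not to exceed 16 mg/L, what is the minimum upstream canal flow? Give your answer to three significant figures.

1440 L/s

Set C_mix = 16: (Q·1.500 + 490.0·58.70) / (Q + 490.0) = 16
→ Q = 490.0·(58.70 − 16)/(16 − 1.500) = 1443 L/s.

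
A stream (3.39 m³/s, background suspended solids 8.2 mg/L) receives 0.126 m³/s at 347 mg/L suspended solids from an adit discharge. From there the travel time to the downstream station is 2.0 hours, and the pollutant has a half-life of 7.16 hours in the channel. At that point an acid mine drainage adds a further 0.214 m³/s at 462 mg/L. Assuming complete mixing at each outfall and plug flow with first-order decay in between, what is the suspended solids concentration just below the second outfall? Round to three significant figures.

42.3 mg/L

Mixed concentration C = ΣQC/ΣQ = (3.390·8.200 + 0.1260·347.0) / 3.516 = 71.52/3.516 = 20.34 mg/L; combined flow 3.516 m³/s.
Half-life 7.16 h → k = ln 2 / 7.16 = 0.09681 h⁻¹ = 2.323 d⁻¹.
First-order decay: C = 20.34·exp(−k·t) = 20.34·0.8240 = 16.76 mg/L.
At the second outfall, C = (3.516·16.76 + 0.2140·462.0) / (3.516 + 0.2140) = 42.31 mg/L.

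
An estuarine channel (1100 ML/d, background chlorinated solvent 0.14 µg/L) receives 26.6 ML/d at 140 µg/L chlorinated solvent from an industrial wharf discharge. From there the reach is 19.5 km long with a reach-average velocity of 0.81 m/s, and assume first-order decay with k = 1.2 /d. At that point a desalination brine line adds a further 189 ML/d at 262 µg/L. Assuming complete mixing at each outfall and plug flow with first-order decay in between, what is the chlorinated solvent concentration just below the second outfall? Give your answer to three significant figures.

39.7 µg/L

Flow-weighted average: C = (1100·0.1400 + 26.60·140.0) / 1127 = 3878/1127 = 3.442 µg/L; combined flow 1127 ML/d.
Travel time t = 19.5·1000 / 0.81 = 24070 s = 6.687 h.
First-order decay: C = 3.442·exp(−k·t) = 3.442·0.7158 = 2.464 µg/L.
At the second outfall, C = (1127·2.464 + 189.0·262.0) / (1127 + 189.0) = 39.75 µg/L.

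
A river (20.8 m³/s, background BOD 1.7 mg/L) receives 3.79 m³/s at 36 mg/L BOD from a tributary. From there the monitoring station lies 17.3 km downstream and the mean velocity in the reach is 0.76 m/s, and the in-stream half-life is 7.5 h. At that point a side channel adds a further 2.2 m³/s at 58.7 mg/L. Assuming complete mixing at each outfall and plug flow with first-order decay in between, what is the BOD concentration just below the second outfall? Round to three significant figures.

Flow-weighted average: C = (20.80·1.700 + 3.790·36.00) / 24.59 = 171.8/24.59 = 6.987 mg/L; combined flow 24.59 m³/s.
Travel time t = 17.3·1000 / 0.76 = 22760 s = 6.323 h.
Half-life 7.5 h → k = ln 2 / 7.5 = 0.09242 h⁻¹ = 2.218 d⁻¹.
Applying C = C₀e^(−kt): 6.987 × 0.5575 = 3.895 mg/L.
Second outfall: C = (24.59·3.895 + 2.200·58.70)/26.79 = 8.395 mg/L.

8.40 mg/L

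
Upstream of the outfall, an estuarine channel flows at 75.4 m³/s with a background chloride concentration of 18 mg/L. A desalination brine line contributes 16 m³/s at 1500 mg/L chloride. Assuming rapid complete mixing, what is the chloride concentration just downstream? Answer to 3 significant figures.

277 mg/L

Mixed concentration C = ΣQC/ΣQ = (75.40·18.00 + 16.00·1500) / 91.40 = 25360/91.40 = 277.4 mg/L.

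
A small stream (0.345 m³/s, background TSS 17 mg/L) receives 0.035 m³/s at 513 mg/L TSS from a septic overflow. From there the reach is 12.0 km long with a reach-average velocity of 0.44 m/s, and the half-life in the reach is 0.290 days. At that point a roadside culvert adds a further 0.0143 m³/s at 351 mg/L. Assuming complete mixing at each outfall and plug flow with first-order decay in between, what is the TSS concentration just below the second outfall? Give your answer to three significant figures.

Flow-weighted average: C = (0.3450·17.00 + 0.03500·513.0) / 0.3800 = 23.82/0.3800 = 62.68 mg/L; combined flow 0.3800 m³/s.
Travel time t = 12.0·1000 / 0.44 = 27270 s = 7.576 h.
Half-life 0.290 d → k = ln 2 / 0.290 = 2.390 d⁻¹.
After decay, C = 62.68 × e^(−kt) = 62.68 × 0.4703 = 29.48 mg/L.
Second outfall: C = (0.3800·29.48 + 0.01430·351.0)/0.3943 = 41.14 mg/L.

41.1 mg/L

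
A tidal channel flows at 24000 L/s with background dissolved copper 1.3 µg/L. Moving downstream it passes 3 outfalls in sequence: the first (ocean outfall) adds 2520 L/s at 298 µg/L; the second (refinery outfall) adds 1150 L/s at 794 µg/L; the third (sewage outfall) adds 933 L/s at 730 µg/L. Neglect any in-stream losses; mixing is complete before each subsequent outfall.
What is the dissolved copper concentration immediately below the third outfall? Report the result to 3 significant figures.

Below outfall 1: Q → 26520 L/s, C = (24000·1.300 + 2520·298.0)/26520 = 29.49 µg/L.
Below outfall 2: Q → 27670 L/s, C = (26520·29.49 + 1150·794.0)/27670 = 61.27 µg/L.
Below outfall 3: Q → 28600 L/s, C = (27670·61.27 + 933.0·730.0)/28600 = 83.08 µg/L.

83.1 µg/L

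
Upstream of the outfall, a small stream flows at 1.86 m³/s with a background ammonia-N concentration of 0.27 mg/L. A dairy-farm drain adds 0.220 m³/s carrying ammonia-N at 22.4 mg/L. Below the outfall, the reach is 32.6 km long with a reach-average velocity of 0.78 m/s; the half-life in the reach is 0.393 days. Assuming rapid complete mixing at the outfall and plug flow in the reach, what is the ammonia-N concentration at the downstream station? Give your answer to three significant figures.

1.11 mg/L

Mass balance: C = (1.860·0.2700 + 0.2200·22.40) / 2.080 = 5.430/2.080 = 2.611 mg/L.
Travel time t = 32.6·1000 / 0.78 = 41790 s = 11.61 h.
Half-life 0.393 d → k = ln 2 / 0.393 = 1.764 d⁻¹.
First-order decay: C = 2.611·exp(−k·t) = 2.611·0.4261 = 1.112 mg/L.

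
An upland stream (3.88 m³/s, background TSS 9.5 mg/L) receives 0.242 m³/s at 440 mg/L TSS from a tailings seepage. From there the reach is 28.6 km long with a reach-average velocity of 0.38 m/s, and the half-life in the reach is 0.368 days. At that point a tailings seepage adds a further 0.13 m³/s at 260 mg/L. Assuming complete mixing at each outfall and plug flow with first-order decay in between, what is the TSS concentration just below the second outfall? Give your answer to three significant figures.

14.5 mg/L

Mixed concentration C = ΣQC/ΣQ = (3.880·9.500 + 0.2420·440.0) / 4.122 = 143.3/4.122 = 34.77 mg/L; combined flow 4.122 m³/s.
Travel time t = 28.6·1000 / 0.38 = 75260 s = 20.91 h.
Half-life 0.368 d → k = ln 2 / 0.368 = 1.884 d⁻¹.
After decay, C = 34.77 × e^(−kt) = 34.77 × 0.1938 = 6.740 mg/L.
Second outfall: C = (4.122·6.740 + 0.1300·260.0)/4.252 = 14.48 mg/L.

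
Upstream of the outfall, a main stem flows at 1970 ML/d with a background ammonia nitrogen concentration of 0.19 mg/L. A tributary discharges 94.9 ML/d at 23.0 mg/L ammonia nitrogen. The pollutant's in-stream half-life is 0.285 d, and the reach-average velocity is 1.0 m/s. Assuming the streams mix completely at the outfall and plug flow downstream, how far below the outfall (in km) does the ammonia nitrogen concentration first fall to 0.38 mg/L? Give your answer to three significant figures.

After mixing, C = (1970·0.1900 + 94.90·23.00) / 2065 = 2557/2065 = 1.238 mg/L.
Half-life 0.285 d → k = ln 2 / 0.285 = 2.432 d⁻¹.
Set 1.238·exp(−k·t) = 0.38 → t = ln(1.238/0.38)/k = 41970 s = 11.66 h.
Distance = v·t = 1.0·41970 = 41970 m = 41.97 km.

42.0 km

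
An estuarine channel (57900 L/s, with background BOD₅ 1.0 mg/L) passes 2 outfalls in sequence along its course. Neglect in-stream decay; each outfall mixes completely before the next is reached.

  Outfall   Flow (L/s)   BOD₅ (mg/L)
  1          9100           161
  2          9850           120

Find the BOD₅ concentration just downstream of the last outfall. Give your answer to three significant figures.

35.2 mg/L

After outfall 1: Q = 57900 + 9100 = 67000 L/s; C = (57900·1.000 + 9100·161.0)/67000 = 22.73 mg/L.
After outfall 2: Q = 67000 + 9850 = 76850 L/s; C = (67000·22.73 + 9850·120.0)/76850 = 35.20 mg/L.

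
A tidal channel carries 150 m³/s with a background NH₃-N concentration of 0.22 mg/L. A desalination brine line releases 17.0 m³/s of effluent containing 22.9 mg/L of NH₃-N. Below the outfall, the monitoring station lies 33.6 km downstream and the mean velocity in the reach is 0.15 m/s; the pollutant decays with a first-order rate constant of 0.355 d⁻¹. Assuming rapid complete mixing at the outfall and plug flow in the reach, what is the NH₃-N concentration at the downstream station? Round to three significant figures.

1.01 mg/L

Mixed concentration C = ΣQC/ΣQ = (150.0·0.2200 + 17.00·22.90) / 167.0 = 422.3/167.0 = 2.529 mg/L.
Travel time t = 33.6·1000 / 0.15 = 224000 s = 62.22 h.
First-order decay: C = 2.529·exp(−k·t) = 2.529·0.3984 = 1.007 mg/L.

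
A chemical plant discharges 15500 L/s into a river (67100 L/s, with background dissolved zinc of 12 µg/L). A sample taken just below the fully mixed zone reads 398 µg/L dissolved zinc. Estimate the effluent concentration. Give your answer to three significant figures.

2070 µg/L

Mass balance: 67100·12.00 + 15500·Cₑ = 82600·398.0
→ Cₑ = (82600·398.0 − 67100·12.00) / 15500 = 2069 µg/L.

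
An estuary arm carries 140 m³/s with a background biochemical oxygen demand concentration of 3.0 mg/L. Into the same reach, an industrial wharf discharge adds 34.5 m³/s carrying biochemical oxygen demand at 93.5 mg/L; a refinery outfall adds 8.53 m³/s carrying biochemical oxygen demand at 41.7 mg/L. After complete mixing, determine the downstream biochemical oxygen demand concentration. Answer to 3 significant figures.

21.9 mg/L

Mass balance: C = (140.0·3.000 + 34.50·93.50 + 8.530·41.70) / 183.0 = 4001/183.0 = 21.86 mg/L.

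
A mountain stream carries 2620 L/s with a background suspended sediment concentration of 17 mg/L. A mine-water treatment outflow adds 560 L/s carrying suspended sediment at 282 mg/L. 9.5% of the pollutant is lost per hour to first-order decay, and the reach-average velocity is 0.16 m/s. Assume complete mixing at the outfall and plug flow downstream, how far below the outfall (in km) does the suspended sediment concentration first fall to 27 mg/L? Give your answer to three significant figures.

4.95 km

Conservation of mass: C = (2620·17.00 + 560.0·282.0) / 3180 = 202500/3180 = 63.67 mg/L.
9.5%/h lost → k = −ln(1 − 0.095) = 0.09982 h⁻¹.
Set 63.67·exp(−k·t) = 27 → t = ln(63.67/27)/k = 30940 s = 8.594 h.
Distance = v·t = 0.16·30940 = 4950 m = 4.950 km.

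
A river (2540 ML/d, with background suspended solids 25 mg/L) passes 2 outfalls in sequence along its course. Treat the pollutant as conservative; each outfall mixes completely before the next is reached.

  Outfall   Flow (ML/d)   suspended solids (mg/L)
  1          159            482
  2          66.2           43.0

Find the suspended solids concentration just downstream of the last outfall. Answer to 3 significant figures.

51.7 mg/L

After outfall 1: Q = 2540 + 159.0 = 2699 ML/d; C = (2540·25.00 + 159.0·482.0)/2699 = 51.92 mg/L.
After outfall 2: Q = 2699 + 66.20 = 2765 ML/d; C = (2699·51.92 + 66.20·43.00)/2765 = 51.71 mg/L.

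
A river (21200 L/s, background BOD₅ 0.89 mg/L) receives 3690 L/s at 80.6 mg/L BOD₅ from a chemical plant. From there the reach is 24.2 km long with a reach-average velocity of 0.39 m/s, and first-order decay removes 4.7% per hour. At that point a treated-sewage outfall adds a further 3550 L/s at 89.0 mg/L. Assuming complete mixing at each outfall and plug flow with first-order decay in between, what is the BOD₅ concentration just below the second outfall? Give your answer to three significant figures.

Mass balance: C = (21200·0.8900 + 3690·80.60) / 24890 = 316300/24890 = 12.71 mg/L; combined flow 24890 L/s.
Travel time t = 24.2·1000 / 0.39 = 62050 s = 17.24 h.
4.7%/h lost → k = −ln(1 − 0.047) = 0.04814 h⁻¹.
Decay over the reach: 12.71·exp(−kt) = 12.71·0.4361 = 5.542 mg/L.
Second outfall: C = (24890·5.542 + 3550·89.00)/28440 = 15.96 mg/L.

16.0 mg/L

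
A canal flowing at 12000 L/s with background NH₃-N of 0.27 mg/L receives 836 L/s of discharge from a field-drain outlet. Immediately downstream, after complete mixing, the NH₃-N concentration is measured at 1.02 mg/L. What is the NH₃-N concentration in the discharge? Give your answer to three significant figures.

11.8 mg/L

Mass balance: 12000·0.2700 + 836.0·Cₑ = 12840·1.020
→ Cₑ = (12840·1.020 − 12000·0.2700) / 836.0 = 11.79 mg/L.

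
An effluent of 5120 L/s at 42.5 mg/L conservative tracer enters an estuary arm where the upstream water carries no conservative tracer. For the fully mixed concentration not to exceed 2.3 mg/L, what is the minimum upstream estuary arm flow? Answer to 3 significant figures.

89500 L/s

Set C_mix = 2.3: (Q·0 + 5120·42.50) / (Q + 5120) = 2.3
→ Q = 5120·(42.50 − 2.3)/(2.3 − 0) = 89490 L/s.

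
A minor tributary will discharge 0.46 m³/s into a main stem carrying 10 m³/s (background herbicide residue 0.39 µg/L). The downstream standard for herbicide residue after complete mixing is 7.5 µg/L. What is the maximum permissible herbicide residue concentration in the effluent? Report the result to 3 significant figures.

162 µg/L

At the limit, (Qr·Cr + Qe·Cₑ)/(Qr + Qe) = 7.5:
Cₑ = (10.46·7.5 − 10.00·0.3900) / 0.4600 = 162.1 µg/L.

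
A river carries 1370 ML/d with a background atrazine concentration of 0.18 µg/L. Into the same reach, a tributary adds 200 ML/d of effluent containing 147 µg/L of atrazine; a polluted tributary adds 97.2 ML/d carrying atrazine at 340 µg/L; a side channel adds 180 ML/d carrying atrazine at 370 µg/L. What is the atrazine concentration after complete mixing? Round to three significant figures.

70.0 µg/L

Flow-weighted average: C = (1370·0.1800 + 200.0·147.0 + 97.20·340.0 + 180.0·370.0) / 1847 = 129300/1847 = 69.99 µg/L.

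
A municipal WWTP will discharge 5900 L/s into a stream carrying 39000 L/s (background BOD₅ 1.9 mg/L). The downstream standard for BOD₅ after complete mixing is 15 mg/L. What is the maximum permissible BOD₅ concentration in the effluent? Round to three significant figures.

102 mg/L

At the limit, (Qr·Cr + Qe·Cₑ)/(Qr + Qe) = 15:
Cₑ = (44900·15 − 39000·1.900) / 5900 = 101.6 mg/L.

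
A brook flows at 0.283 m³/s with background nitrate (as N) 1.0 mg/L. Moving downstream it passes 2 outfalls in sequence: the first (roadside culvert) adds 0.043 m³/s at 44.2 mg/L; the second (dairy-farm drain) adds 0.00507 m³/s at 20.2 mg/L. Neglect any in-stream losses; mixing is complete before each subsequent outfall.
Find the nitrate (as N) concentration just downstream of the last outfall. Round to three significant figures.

6.90 mg/L

Outfall 1: combined Q = 0.3260 m³/s; C = (0.2830·1.000 + 0.04300·44.20)/0.3260 = 6.698 mg/L.
Outfall 2: combined Q = 0.3311 m³/s; C = (0.3260·6.698 + 0.005070·20.20)/0.3311 = 6.905 mg/L.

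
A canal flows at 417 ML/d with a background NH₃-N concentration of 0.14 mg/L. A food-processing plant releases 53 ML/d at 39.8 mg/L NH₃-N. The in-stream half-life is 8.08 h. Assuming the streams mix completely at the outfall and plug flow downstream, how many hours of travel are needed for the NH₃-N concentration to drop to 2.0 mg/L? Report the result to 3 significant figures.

9.74 h

Flow-weighted average: C = (417.0·0.1400 + 53.00·39.80) / 470.0 = 2168/470.0 = 4.612 mg/L.
Half-life 8.08 h → k = ln 2 / 8.08 = 0.08579 h⁻¹ = 2.059 d⁻¹.
4.612·exp(−k·t) = 2.0 → t = ln(4.612/2.0)/k = 35070 s = 9.740 h.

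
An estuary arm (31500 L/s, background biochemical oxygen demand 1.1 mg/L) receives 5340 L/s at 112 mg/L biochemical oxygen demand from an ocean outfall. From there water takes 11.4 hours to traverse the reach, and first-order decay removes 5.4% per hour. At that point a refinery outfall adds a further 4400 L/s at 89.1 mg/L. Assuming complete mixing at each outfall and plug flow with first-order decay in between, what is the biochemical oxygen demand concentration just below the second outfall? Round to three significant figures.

17.7 mg/L

After mixing, C = (31500·1.100 + 5340·112.0) / 36840 = 632700/36840 = 17.18 mg/L; combined flow 36840 L/s.
5.4%/h lost → k = −ln(1 − 0.054) = 0.05551 h⁻¹.
First-order decay: C = 17.18·exp(−k·t) = 17.18·0.5311 = 9.121 mg/L.
At the second outfall, C = (36840·9.121 + 4400·89.10) / (36840 + 4400) = 17.65 mg/L.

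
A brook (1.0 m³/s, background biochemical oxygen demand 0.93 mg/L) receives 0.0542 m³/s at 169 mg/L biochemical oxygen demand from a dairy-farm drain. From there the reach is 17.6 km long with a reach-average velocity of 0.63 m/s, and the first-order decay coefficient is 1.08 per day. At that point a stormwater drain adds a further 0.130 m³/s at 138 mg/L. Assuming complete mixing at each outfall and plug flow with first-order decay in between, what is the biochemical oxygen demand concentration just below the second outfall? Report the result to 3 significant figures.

21.2 mg/L

Mixed concentration C = ΣQC/ΣQ = (1.000·0.9300 + 0.05420·169.0) / 1.054 = 10.09/1.054 = 9.571 mg/L; combined flow 1.054 m³/s.
Travel time t = 17.6·1000 / 0.63 = 27940 s = 7.760 h.
Applying C = C₀e^(−kt): 9.571 × 0.7052 = 6.750 mg/L.
Second outfall: C = (1.054·6.750 + 0.1300·138.0)/1.184 = 21.16 mg/L.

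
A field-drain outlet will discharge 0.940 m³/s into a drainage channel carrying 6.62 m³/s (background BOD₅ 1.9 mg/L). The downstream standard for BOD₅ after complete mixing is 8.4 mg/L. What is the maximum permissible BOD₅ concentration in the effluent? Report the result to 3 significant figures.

At the limit, (Qr·Cr + Qe·Cₑ)/(Qr + Qe) = 8.4:
Cₑ = (7.560·8.4 − 6.620·1.900) / 0.9400 = 54.18 mg/L.

54.2 mg/L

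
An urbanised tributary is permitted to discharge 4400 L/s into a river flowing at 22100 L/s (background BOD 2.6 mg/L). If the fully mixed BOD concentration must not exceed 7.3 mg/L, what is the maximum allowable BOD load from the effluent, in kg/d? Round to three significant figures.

11700 kg/d

Mass balance at the limit: 22100·2.600 + 4400·Cₑ = 26500·7.3 → Cₑ = 30.91 mg/L.
4400 L/s = 4.400 m³/s. Load = 4.400 m³/s × 30.91 g/m³ × 86 400 s/d = 11750 kg/d.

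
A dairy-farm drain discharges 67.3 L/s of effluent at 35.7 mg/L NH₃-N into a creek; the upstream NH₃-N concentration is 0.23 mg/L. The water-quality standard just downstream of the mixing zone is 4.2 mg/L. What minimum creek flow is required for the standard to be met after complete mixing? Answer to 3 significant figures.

534 L/s

Set C_mix = 4.2: (Q·0.2300 + 67.30·35.70) / (Q + 67.30) = 4.2
→ Q = 67.30·(35.70 − 4.2)/(4.2 − 0.2300) = 534.0 L/s.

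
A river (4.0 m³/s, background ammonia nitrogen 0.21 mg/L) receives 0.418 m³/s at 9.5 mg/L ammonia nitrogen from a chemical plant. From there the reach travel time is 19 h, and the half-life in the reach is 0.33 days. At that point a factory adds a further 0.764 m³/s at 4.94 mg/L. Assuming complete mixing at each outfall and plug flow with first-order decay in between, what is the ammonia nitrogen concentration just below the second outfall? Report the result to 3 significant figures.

Conservation of mass: C = (4.000·0.2100 + 0.4180·9.500) / 4.418 = 4.811/4.418 = 1.089 mg/L; combined flow 4.418 m³/s.
Half-life 0.33 d → k = ln 2 / 0.33 = 2.100 d⁻¹.
After decay, C = 1.089 × e^(−kt) = 1.089 × 0.1896 = 0.2065 mg/L.
At the second outfall, C = (4.418·0.2065 + 0.7640·4.940) / (4.418 + 0.7640) = 0.9043 mg/L.

0.904 mg/L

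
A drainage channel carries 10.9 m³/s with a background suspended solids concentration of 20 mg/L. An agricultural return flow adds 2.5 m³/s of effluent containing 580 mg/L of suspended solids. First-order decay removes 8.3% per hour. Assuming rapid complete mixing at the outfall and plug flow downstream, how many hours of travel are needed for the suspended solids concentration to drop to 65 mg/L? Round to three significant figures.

After mixing, C = (10.90·20.00 + 2.500·580.0) / 13.40 = 1668/13.40 = 124.5 mg/L.
8.3%/h lost → k = −ln(1 − 0.083) = 0.08665 h⁻¹.
124.5·exp(−k·t) = 65 → t = ln(124.5/65)/k = 27000 s = 7.499 h.

7.50 h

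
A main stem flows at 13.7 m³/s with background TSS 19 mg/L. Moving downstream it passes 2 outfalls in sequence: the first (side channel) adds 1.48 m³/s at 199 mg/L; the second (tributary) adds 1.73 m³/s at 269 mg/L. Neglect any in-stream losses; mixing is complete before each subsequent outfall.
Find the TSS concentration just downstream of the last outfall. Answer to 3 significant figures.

60.3 mg/L

Outfall 1: combined Q = 15.18 m³/s; C = (13.70·19.00 + 1.480·199.0)/15.18 = 36.55 mg/L.
Outfall 2: combined Q = 16.91 m³/s; C = (15.18·36.55 + 1.730·269.0)/16.91 = 60.33 mg/L.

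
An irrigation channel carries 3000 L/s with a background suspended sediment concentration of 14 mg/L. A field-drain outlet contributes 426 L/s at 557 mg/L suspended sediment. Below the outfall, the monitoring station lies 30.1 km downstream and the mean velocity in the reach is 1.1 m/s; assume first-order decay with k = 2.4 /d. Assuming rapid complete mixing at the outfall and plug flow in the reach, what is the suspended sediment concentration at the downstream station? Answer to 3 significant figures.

Mass balance: C = (3000·14.00 + 426.0·557.0) / 3426 = 279300/3426 = 81.52 mg/L.
Travel time t = 30.1·1000 / 1.1 = 27360 s = 7.601 h.
Decay over the reach: 81.52·exp(−kt) = 81.52·0.4676 = 38.12 mg/L.

38.1 mg/L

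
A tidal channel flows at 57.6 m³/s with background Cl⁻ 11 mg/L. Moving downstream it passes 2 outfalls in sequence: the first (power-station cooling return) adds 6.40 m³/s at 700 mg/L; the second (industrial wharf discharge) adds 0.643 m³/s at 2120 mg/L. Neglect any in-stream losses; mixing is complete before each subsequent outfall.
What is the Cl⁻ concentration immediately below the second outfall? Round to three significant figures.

Outfall 1: combined Q = 64.00 m³/s; C = (57.60·11.00 + 6.400·700.0)/64.00 = 79.90 mg/L.
Outfall 2: combined Q = 64.64 m³/s; C = (64.00·79.90 + 0.6430·2120)/64.64 = 100.2 mg/L.

100 mg/L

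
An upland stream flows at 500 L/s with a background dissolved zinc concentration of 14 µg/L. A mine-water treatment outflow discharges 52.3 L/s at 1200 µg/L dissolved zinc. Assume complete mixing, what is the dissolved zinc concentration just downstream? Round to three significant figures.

Mass balance: C = (500.0·14.00 + 52.30·1200) / 552.3 = 69760/552.3 = 126.3 µg/L.

126 µg/L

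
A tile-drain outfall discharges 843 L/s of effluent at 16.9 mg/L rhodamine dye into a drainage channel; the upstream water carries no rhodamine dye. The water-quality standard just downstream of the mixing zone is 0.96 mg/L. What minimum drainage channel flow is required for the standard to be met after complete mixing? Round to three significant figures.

Set C_mix = 0.96: (Q·0 + 843.0·16.90) / (Q + 843.0) = 0.96
→ Q = 843.0·(16.90 − 0.96)/(0.96 − 0) = 14000 L/s.

14000 L/s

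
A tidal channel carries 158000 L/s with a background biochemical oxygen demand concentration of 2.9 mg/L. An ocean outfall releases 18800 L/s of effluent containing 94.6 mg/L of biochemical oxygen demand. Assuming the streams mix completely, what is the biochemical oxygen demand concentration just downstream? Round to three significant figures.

12.7 mg/L

Mass balance: C = (158000·2.900 + 18800·94.60) / 176800 = 2237000/176800 = 12.65 mg/L.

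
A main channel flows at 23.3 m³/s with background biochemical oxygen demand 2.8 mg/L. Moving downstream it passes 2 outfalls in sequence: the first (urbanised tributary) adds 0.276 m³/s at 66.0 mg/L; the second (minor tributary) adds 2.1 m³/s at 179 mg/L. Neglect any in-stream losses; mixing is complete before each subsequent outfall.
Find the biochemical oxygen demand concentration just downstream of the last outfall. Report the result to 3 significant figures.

17.9 mg/L

Below outfall 1: Q → 23.58 m³/s, C = (23.30·2.800 + 0.2760·66.00)/23.58 = 3.540 mg/L.
Below outfall 2: Q → 25.68 m³/s, C = (23.58·3.540 + 2.100·179.0)/25.68 = 17.89 mg/L.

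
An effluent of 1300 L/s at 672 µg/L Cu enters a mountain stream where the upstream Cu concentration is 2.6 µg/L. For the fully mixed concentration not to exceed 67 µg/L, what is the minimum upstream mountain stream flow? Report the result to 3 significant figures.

12200 L/s

Set C_mix = 67: (Q·2.600 + 1300·672.0) / (Q + 1300) = 67
→ Q = 1300·(672.0 − 67)/(67 − 2.600) = 12210 L/s.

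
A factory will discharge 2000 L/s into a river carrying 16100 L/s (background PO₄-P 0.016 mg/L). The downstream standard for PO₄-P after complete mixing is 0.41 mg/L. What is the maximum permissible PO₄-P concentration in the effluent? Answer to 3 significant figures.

3.58 mg/L

At the limit, (Qr·Cr + Qe·Cₑ)/(Qr + Qe) = 0.41:
Cₑ = (18100·0.41 − 16100·0.01600) / 2000 = 3.582 mg/L.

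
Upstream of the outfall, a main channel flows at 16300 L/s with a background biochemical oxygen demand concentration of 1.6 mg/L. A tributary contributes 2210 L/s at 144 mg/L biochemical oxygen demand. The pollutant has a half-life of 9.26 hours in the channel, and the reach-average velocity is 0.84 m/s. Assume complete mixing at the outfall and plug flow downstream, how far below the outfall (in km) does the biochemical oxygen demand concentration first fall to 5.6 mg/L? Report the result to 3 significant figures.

48.5 km

Conservation of mass: C = (16300·1.600 + 2210·144.0) / 18510 = 344300/18510 = 18.60 mg/L.
Half-life 9.26 h → k = ln 2 / 9.26 = 0.07485 h⁻¹ = 1.796 d⁻¹.
Set 18.60·exp(−k·t) = 5.6 → t = ln(18.60/5.6)/k = 57740 s = 16.04 h.
Distance = v·t = 0.84·57740 = 48500 m = 48.50 km.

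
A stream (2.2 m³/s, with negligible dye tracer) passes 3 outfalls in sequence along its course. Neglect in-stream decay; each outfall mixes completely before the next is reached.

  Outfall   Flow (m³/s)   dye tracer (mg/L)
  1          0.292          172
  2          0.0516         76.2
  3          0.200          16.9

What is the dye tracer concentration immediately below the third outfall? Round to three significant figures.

21.0 mg/L

Below outfall 1: Q → 2.492 m³/s, C = (2.200·0 + 0.2920·172.0)/2.492 = 20.15 mg/L.
Below outfall 2: Q → 2.544 m³/s, C = (2.492·20.15 + 0.05160·76.20)/2.544 = 21.29 mg/L.
Below outfall 3: Q → 2.744 m³/s, C = (2.544·21.29 + 0.2000·16.90)/2.744 = 20.97 mg/L.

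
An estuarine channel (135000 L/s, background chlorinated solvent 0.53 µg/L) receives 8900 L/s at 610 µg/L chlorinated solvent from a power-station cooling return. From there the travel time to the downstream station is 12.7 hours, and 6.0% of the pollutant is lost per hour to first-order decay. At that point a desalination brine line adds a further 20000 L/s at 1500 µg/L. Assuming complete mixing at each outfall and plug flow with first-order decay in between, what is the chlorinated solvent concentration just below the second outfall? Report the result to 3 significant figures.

198 µg/L

Mixed concentration C = ΣQC/ΣQ = (135000·0.5300 + 8900·610.0) / 143900 = 5501000/143900 = 38.22 µg/L; combined flow 143900 L/s.
6.0%/h lost → k = −ln(1 − 0.06) = 0.06188 h⁻¹.
Applying C = C₀e^(−kt): 38.22 × 0.4557 = 17.42 µg/L.
Second outfall: C = (143900·17.42 + 20000·1500)/163900 = 198.3 µg/L.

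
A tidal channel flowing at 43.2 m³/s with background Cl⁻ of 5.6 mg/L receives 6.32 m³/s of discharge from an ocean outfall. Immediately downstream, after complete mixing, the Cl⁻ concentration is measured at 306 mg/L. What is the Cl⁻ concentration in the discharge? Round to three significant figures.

Mass balance: 43.20·5.600 + 6.320·Cₑ = 49.52·306.0
→ Cₑ = (49.52·306.0 − 43.20·5.600) / 6.320 = 2359 mg/L.

2360 mg/L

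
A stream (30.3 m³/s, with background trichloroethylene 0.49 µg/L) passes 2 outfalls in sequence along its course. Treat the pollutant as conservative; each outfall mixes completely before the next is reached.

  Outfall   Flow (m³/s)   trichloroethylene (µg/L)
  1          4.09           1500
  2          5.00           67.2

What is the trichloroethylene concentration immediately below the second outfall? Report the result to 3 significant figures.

165 µg/L

Outfall 1: combined Q = 34.39 m³/s; C = (30.30·0.4900 + 4.090·1500)/34.39 = 178.8 µg/L.
Outfall 2: combined Q = 39.39 m³/s; C = (34.39·178.8 + 5.000·67.20)/39.39 = 164.7 µg/L.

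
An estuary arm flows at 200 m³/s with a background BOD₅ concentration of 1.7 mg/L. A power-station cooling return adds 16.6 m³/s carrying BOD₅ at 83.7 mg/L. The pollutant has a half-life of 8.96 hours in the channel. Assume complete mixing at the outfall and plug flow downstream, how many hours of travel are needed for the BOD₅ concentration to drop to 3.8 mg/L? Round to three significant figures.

Flow-weighted average: C = (200.0·1.700 + 16.60·83.70) / 216.6 = 1729/216.6 = 7.984 mg/L.
Half-life 8.96 h → k = ln 2 / 8.96 = 0.07736 h⁻¹ = 1.857 d⁻¹.
7.984·exp(−k·t) = 3.8 → t = ln(7.984/3.8)/k = 34550 s = 9.598 h.

9.60 h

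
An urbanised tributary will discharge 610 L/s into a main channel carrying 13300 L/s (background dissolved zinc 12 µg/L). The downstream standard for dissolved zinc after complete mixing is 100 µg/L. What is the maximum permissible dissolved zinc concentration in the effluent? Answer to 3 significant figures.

At the limit, (Qr·Cr + Qe·Cₑ)/(Qr + Qe) = 100:
Cₑ = (13910·100 − 13300·12.00) / 610.0 = 2019 µg/L.

2020 µg/L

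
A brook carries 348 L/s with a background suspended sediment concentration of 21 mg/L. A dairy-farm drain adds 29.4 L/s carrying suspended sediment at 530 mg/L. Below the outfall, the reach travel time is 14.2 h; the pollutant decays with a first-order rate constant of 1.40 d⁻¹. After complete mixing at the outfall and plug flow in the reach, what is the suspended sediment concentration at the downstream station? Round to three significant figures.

Conservation of mass: C = (348.0·21.00 + 29.40·530.0) / 377.4 = 22890/377.4 = 60.65 mg/L.
Applying C = C₀e^(−kt): 60.65 × 0.4368 = 26.49 mg/L.

26.5 mg/L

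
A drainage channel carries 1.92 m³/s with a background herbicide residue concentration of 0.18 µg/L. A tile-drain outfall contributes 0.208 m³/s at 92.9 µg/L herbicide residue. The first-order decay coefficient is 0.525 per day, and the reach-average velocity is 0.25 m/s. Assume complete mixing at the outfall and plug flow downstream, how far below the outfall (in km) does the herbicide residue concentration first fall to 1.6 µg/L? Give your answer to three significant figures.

72.2 km

After mixing, C = (1.920·0.1800 + 0.2080·92.90) / 2.128 = 19.67/2.128 = 9.243 µg/L.
Set 9.243·exp(−k·t) = 1.6 → t = ln(9.243/1.6)/k = 288600 s = 80.18 h.
Distance = v·t = 0.25·288600 = 72160 m = 72.16 km.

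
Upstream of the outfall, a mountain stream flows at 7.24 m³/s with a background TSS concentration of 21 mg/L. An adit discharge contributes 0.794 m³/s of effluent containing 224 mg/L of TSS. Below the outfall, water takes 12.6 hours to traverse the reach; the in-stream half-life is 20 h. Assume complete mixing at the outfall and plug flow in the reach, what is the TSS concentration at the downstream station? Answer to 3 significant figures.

Mixed concentration C = ΣQC/ΣQ = (7.240·21.00 + 0.7940·224.0) / 8.034 = 329.9/8.034 = 41.06 mg/L.
Half-life 20 h → k = ln 2 / 20 = 0.03466 h⁻¹ = 0.8318 d⁻¹.
After decay, C = 41.06 × e^(−kt) = 41.06 × 0.6462 = 26.53 mg/L.

26.5 mg/L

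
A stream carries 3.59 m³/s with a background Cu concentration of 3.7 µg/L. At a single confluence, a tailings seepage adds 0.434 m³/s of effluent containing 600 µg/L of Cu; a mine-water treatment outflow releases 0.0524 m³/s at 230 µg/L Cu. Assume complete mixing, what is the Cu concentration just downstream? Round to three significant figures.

70.1 µg/L

Conservation of mass: C = (3.590·3.700 + 0.4340·600.0 + 0.05240·230.0) / 4.076 = 285.7/4.076 = 70.09 µg/L.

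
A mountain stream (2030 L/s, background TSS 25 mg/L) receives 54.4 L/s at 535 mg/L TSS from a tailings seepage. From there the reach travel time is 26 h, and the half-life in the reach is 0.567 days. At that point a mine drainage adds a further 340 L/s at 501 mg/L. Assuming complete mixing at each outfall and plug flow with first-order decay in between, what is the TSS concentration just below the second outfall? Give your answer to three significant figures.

79.0 mg/L

After mixing, C = (2030·25.00 + 54.40·535.0) / 2084 = 79850/2084 = 38.31 mg/L; combined flow 2084 L/s.
Half-life 0.567 d → k = ln 2 / 0.567 = 1.222 d⁻¹.
First-order decay: C = 38.31·exp(−k·t) = 38.31·0.2660 = 10.19 mg/L.
At the second outfall, C = (2084·10.19 + 340.0·501.0) / (2084 + 340.0) = 79.02 mg/L.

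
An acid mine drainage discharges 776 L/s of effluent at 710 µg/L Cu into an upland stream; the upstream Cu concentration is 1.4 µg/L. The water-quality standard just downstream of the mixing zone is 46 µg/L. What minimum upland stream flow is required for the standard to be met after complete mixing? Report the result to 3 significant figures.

11600 L/s

Set C_mix = 46: (Q·1.400 + 776.0·710.0) / (Q + 776.0) = 46
→ Q = 776.0·(710.0 − 46)/(46 − 1.400) = 11550 L/s.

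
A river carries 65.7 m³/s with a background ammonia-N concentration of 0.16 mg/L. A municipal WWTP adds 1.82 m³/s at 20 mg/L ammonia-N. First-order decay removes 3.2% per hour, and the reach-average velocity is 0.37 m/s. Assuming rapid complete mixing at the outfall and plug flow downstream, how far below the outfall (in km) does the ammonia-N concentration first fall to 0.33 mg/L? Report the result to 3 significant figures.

30.5 km

Conservation of mass: C = (65.70·0.1600 + 1.820·20.00) / 67.52 = 46.91/67.52 = 0.6948 mg/L.
3.2%/h lost → k = −ln(1 − 0.032) = 0.03252 h⁻¹.
Set 0.6948·exp(−k·t) = 0.33 → t = ln(0.6948/0.33)/k = 82410 s = 22.89 h.
Distance = v·t = 0.37·82410 = 30490 m = 30.49 km.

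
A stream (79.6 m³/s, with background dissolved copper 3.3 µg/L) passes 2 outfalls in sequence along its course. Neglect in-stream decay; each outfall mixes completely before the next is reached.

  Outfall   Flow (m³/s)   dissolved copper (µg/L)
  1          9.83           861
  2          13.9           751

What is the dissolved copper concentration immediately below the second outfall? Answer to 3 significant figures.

185 µg/L

Outfall 1: combined Q = 89.43 m³/s; C = (79.60·3.300 + 9.830·861.0)/89.43 = 97.58 µg/L.
Outfall 2: combined Q = 103.3 m³/s; C = (89.43·97.58 + 13.90·751.0)/103.3 = 185.5 µg/L.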